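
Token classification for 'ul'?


Pattern: letter/underscore followed by alphanumerics, not a keyword
Type: IDENTIFIER


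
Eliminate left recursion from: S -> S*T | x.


Left-recursive alternatives: S*T; non-recursive: x
Introduce S': S -> xS', S' -> *TS' | ε


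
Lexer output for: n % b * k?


Scan left to right, longest-match per lexeme
Tokens: ID(n), OP(%), ID(b), OP(*), ID(k)


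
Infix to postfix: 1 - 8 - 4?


Left to right (same or higher precedence on left)
Postfix: 1 8 - 4 -


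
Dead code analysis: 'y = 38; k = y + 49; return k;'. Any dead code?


y is read by k's definition; k is returned
No dead code


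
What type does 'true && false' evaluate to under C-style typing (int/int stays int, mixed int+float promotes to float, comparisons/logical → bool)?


Operand types: bool && bool
Rule: logical operators take bool operands and yield bool
Result type: bool


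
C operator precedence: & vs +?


'+' is additive (level 9); '&' is bitwise AND (level 5)
Higher level binds tighter
'+' has higher precedence than '&'


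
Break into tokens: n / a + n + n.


Scan left to right, longest-match per lexeme
Tokens: ID(n), OP(/), ID(a), OP(+), ID(n), OP(+), ID(n)


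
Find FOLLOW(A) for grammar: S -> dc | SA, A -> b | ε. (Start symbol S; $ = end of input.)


$ ∈ FOLLOW(S). For each A -> αBβ: add FIRST(β)\{ε} to FOLLOW(B); if β nullable, add FOLLOW(A).
FOLLOW(A) = {$, b}


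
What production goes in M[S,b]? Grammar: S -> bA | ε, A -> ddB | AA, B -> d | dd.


For [S, b]: 'b' ∈ FIRST(bA)
Entry: S -> bA


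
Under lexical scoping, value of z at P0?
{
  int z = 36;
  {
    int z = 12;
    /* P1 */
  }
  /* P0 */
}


z declared in the same block as P0
z = 36


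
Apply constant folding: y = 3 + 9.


3 + 9 = 12 at compile time
Optimized: y = 12


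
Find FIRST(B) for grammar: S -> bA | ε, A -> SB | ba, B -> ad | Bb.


Per alternative of B: FIRST(ad) = {a}; FIRST(Bb) = {a}
FIRST(B) = {a}


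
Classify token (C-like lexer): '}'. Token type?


Pattern: delimiter/punctuation
Type: PUNCTUATION


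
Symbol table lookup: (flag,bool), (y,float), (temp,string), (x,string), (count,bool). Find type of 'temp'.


Lookup 'temp' → type string


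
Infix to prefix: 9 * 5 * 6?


left-to-right (same/higher precedence on left): tree is (* (* 9 5) 6)
Prefix: * * 9 5 6


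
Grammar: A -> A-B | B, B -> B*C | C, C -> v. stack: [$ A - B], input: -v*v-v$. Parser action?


handle 'A-B' on top; lookahead ∈ FOLLOW(A) = {-, $}
Action: reduce (A -> A-B)


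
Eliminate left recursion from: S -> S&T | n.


Left-recursive alternatives: S&T; non-recursive: n
Introduce S': S -> nS', S' -> &TS' | ε


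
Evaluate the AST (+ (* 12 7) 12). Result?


Evaluate inner: (* 12 7) = 84
Evaluate root: (+ 84 12) = 96
Result: 96


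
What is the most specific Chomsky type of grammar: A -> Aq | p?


Left-linear: every RHS is a terminal or one nonterminal followed by a terminal
Classification: Type 3 (Regular)


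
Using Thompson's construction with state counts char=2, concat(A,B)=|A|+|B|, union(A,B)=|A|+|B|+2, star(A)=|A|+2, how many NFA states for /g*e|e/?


Syntax tree has 3 char leaf(s), 1 union(s), 1 star(s)
chars contribute 3×2 = 6; each union adds +2; each star adds +2
Total: 6 + 2 + 2 = 10 states


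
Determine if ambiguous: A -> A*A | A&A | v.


'v*v&v' has two parse trees (no precedence encoded between * and &)
Ambiguous


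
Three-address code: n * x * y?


Break into single-operator statements:
t1 = n * x
t2 = t1 * y


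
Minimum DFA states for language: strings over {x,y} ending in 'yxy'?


Track the longest suffix of input matching a prefix of 'yxy': 4 classes (prefixes of length 0..3)
Minimal DFA: 4 states


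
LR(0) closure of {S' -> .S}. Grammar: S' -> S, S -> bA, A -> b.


Start: S' -> .S
For each item with dot before a nonterminal B, add B -> .γ for every B-production
Closure: [S' -> .S, S -> .bA]


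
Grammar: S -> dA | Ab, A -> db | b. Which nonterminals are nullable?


A nonterminal is nullable iff some alternative derives ε (directly, or every symbol in it is nullable)
Nullable: {}


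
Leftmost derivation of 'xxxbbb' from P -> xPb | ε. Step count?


Derivation: P => xPb => xxPbb => xxxPbbb => xxxbbb
Steps: 4


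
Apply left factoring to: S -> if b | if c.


Common prefix: 'if'
Factored: S -> if S', S' -> b | c


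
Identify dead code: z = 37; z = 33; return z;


first assignment to z is overwritten before any read
Dead: 'z = 37'


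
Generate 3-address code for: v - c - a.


Break into single-operator statements:
t1 = v - c
t2 = t1 - a


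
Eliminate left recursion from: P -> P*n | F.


Left-recursive alternatives: P*n; non-recursive: F
Introduce P': P -> FP', P' -> *nP' | ε


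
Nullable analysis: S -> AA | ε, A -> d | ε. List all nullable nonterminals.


A nonterminal is nullable iff some alternative derives ε (directly, or every symbol in it is nullable)
Nullable: {A, S}


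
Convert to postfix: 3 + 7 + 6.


Left to right (same or higher precedence on left)
Postfix: 3 7 + 6 +


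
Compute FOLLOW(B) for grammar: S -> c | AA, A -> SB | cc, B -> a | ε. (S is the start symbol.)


$ ∈ FOLLOW(S). For each A -> αBβ: add FIRST(β)\{ε} to FOLLOW(B); if β nullable, add FOLLOW(A).
FOLLOW(B) = {$, a, c}


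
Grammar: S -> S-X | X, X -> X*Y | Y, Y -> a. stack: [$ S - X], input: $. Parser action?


handle 'S-X' on top; lookahead ∈ FOLLOW(S) = {-, $}
Action: reduce (S -> S-X)


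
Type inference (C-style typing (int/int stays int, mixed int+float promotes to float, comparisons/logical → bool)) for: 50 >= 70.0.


Operand types: int >= float
Rule: comparison yields bool
Result type: bool


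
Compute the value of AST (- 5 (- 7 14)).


Evaluate inner: (- 7 14) = -7
Evaluate root: (- 5 -7) = 12
Result: 12


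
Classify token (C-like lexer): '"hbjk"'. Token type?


Pattern: double-quoted sequence
Type: STRING_LITERAL


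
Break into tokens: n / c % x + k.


Scan left to right, longest-match per lexeme
Tokens: ID(n), OP(/), ID(c), OP(%), ID(x), OP(+), ID(k)


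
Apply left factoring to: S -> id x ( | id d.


Common prefix: 'id'
Factored: S -> id S', S' -> x ( | d


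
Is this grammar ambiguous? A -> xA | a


right-linear, alternatives start with distinct terminals 'x' vs 'a': unique leftmost derivation
Unambiguous


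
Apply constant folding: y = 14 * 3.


14 * 3 = 42 at compile time
Optimized: y = 42


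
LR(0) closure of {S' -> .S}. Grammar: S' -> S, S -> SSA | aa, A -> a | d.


Start: S' -> .S
For each item with dot before a nonterminal B, add B -> .γ for every B-production
Closure: [S' -> .S, S -> .SSA, S -> .aa]


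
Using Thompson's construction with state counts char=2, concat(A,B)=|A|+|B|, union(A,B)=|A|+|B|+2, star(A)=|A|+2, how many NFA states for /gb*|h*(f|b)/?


Syntax tree has 5 char leaf(s), 2 union(s), 2 star(s)
chars contribute 5×2 = 10; each union adds +2; each star adds +2
Total: 10 + 4 + 4 = 18 states


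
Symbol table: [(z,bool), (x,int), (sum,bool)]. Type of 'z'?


Lookup 'z' → type bool


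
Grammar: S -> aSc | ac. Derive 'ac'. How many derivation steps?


Derivation: S => ac
Steps: 1


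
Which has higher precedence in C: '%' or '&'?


'%' is multiplicative (level 10); '&' is bitwise AND (level 5)
Higher level binds tighter
'%' has higher precedence than '&'


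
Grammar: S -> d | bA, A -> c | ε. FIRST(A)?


Per alternative of A: FIRST(c) = {c}; FIRST(ε) = {ε}
FIRST(A) = {c, ε}


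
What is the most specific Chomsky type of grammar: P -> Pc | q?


Left-linear: every RHS is a terminal or one nonterminal followed by a terminal
Classification: Type 3 (Regular)


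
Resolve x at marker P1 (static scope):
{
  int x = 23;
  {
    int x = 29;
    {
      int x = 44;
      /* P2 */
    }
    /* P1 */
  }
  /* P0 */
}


x declared in the same block as P1
x = 29


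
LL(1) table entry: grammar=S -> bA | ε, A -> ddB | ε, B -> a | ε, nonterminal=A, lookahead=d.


For [A, d]: 'd' ∈ FIRST(ddB)
Entry: A -> ddB


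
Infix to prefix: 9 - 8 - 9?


left-to-right (same/higher precedence on left): tree is (- (- 9 8) 9)
Prefix: - - 9 8 9


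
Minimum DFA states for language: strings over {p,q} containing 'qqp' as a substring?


KMP-style automaton: 3 progress states + 1 absorbing accept = 4
Minimal DFA: 4 states


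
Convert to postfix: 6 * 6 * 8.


Left to right (same or higher precedence on left)
Postfix: 6 6 * 8 *


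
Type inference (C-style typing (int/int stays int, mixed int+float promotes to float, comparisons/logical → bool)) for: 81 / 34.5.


Operand types: int / float
Rule: mixed int/float promotes to float; int/int stays int
Result type: float


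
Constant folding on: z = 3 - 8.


3 - 8 = -5 at compile time
Optimized: z = -5


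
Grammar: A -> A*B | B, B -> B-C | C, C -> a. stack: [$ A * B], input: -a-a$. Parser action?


'-' can extend B; shift to build B -> B-C
Action: shift


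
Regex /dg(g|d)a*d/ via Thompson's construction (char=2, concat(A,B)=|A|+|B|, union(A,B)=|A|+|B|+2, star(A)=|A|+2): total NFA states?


Syntax tree has 6 char leaf(s), 1 union(s), 1 star(s)
chars contribute 6×2 = 12; each union adds +2; each star adds +2
Total: 12 + 2 + 2 = 16 states


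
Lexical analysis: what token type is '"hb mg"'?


Pattern: double-quoted sequence
Type: STRING_LITERAL


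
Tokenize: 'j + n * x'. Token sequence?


Scan left to right, longest-match per lexeme
Tokens: ID(j), OP(+), ID(n), OP(*), ID(x)


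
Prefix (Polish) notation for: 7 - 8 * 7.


'*' binds tighter: tree is (- 7 (* 8 7))
Prefix: - 7 * 8 7


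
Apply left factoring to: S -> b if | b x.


Common prefix: 'b'
Factored: S -> b S', S' -> if | x


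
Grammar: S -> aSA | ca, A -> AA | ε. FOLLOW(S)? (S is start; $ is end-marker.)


$ ∈ FOLLOW(S). For each A -> αBβ: add FIRST(β)\{ε} to FOLLOW(B); if β nullable, add FOLLOW(A).
FOLLOW(S) = {$}


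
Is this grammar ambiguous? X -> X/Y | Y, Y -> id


precedence layered via separate nonterminal Y: deterministic
Unambiguous


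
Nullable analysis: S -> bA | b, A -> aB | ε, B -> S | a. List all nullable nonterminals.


A nonterminal is nullable iff some alternative derives ε (directly, or every symbol in it is nullable)
Nullable: {A}


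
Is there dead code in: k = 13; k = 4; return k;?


first assignment to k is overwritten before any read
Dead: 'k = 13'


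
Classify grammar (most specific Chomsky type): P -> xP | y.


Right-linear: every RHS is a terminal or a terminal followed by one nonterminal
Classification: Type 3 (Regular)


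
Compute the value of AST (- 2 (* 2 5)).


Evaluate inner: (* 2 5) = 10
Evaluate root: (- 2 10) = -8
Result: -8


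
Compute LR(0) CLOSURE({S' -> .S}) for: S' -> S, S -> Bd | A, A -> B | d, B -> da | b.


Start: S' -> .S
For each item with dot before a nonterminal B, add B -> .γ for every B-production
Closure: [S' -> .S, S -> .Bd, S -> .A, B -> .da, B -> .b, A -> .B, A -> .d]


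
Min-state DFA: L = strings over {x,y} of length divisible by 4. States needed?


Track length mod 4: states 0..3, accept at 0
Minimal DFA: 4 states


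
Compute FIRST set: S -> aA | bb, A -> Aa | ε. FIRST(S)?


Per alternative of S: FIRST(aA) = {a}; FIRST(bb) = {b}
FIRST(S) = {a, b}


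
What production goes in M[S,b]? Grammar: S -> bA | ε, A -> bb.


For [S, b]: 'b' ∈ FIRST(bA)
Entry: S -> bA


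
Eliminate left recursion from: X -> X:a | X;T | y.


Left-recursive alternatives: X:a, X;T; non-recursive: y
Introduce X': X -> yX', X' -> :aX' | ;TX' | ε


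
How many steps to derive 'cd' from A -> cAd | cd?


Derivation: A => cd
Steps: 1


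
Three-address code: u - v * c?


Break into single-operator statements:
t1 = v * c
t2 = u - t1


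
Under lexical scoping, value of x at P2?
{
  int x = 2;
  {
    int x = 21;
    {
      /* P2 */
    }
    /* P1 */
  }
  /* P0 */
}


P2's block does not declare x; resolves to the enclosing declaration at depth 1
x = 21


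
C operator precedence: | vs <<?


'<<' is shift (level 8); '|' is bitwise OR (level 3)
Higher level binds tighter
'<<' has higher precedence than '|'


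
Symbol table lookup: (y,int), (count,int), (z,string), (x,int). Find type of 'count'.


Lookup 'count' → type int


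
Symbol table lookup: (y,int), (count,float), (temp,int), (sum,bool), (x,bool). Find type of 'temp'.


Lookup 'temp' → type int


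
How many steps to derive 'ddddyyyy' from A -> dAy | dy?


Derivation: A => dAy => ddAyy => dddAyyy => ddddyyyy
Steps: 4


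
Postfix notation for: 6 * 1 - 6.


Left to right (same or higher precedence on left)
Postfix: 6 1 * 6 -


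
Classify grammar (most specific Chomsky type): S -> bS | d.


Right-linear: every RHS is a terminal or a terminal followed by one nonterminal
Classification: Type 3 (Regular)


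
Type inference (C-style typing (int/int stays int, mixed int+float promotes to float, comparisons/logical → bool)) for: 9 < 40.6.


Operand types: int < float
Rule: comparison yields bool
Result type: bool


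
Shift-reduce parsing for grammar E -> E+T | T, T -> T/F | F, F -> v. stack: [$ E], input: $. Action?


start symbol E on stack, input exhausted
Action: accept


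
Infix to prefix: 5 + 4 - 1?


left-to-right (same/higher precedence on left): tree is (- (+ 5 4) 1)
Prefix: - + 5 4 1


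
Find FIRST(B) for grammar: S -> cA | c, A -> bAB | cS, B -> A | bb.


Per alternative of B: FIRST(A) = {b, c}; FIRST(bb) = {b}
FIRST(B) = {b, c}


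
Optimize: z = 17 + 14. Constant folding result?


17 + 14 = 31 at compile time
Optimized: z = 31


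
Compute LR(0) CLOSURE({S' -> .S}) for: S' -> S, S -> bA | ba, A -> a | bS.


Start: S' -> .S
For each item with dot before a nonterminal B, add B -> .γ for every B-production
Closure: [S' -> .S, S -> .bA, S -> .ba]


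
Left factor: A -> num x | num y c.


Common prefix: 'num'
Factored: A -> num A', A' -> x | y c


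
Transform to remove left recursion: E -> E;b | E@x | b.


Left-recursive alternatives: E;b, E@x; non-recursive: b
Introduce E': E -> bE', E' -> ;bE' | @xE' | ε


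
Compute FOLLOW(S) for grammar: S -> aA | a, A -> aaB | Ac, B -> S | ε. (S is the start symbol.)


$ ∈ FOLLOW(S). For each A -> αBβ: add FIRST(β)\{ε} to FOLLOW(B); if β nullable, add FOLLOW(A).
FOLLOW(S) = {$, c}


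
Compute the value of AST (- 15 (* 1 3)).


Evaluate inner: (* 1 3) = 3
Evaluate root: (- 15 3) = 12
Result: 12


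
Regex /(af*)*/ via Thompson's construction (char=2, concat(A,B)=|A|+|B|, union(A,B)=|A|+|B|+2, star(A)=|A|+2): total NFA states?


Syntax tree has 2 char leaf(s), 0 union(s), 2 star(s)
chars contribute 2×2 = 4; each union adds +2; each star adds +2
Total: 4 + 0 + 4 = 8 states


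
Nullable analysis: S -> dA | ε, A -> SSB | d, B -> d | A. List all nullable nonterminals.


A nonterminal is nullable iff some alternative derives ε (directly, or every symbol in it is nullable)
Nullable: {S}


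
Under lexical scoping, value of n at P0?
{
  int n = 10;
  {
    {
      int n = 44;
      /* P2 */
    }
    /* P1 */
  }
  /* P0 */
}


n declared in the same block as P0
n = 10


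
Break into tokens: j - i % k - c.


Scan left to right, longest-match per lexeme
Tokens: ID(j), OP(-), ID(i), OP(%), ID(k), OP(-), ID(c)


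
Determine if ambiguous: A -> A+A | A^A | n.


'n+n^n' has two parse trees (no precedence encoded between + and ^)
Ambiguous


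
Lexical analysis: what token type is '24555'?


Pattern: digits only
Type: INTEGER_LITERAL


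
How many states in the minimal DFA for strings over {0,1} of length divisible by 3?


Track length mod 3: states 0..2, accept at 0
Minimal DFA: 3 states


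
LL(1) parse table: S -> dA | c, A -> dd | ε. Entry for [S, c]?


For [S, c]: 'c' ∈ FIRST(c)
Entry: S -> c


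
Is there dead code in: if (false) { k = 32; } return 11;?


condition is constant false, so the whole block is unreachable
Dead: 'if (false) { k = 32; }'


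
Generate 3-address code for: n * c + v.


Break into single-operator statements:
t1 = n * c
t2 = t1 + v


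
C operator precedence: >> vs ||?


'>>' is shift (level 8); '||' is logical OR (level 1)
Higher level binds tighter
'>>' has higher precedence than '||'


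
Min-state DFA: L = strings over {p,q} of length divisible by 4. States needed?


Track length mod 4: states 0..3, accept at 0
Minimal DFA: 4 states


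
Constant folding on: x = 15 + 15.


15 + 15 = 30 at compile time
Optimized: x = 30


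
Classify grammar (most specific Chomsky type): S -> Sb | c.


Left-linear: every RHS is a terminal or one nonterminal followed by a terminal
Classification: Type 3 (Regular)


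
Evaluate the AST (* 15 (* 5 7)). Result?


Evaluate inner: (* 5 7) = 35
Evaluate root: (* 15 35) = 525
Result: 525


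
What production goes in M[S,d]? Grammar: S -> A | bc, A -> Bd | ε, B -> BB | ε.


For [S, d]: 'd' ∈ FIRST(A)
Entry: S -> A


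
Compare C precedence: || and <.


'<' is relational (level 7); '||' is logical OR (level 1)
Higher level binds tighter
'<' has higher precedence than '||'


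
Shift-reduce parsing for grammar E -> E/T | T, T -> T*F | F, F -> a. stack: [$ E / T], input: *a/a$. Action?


'*' can extend T; shift to build T -> T*F
Action: shift


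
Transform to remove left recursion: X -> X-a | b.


Left-recursive alternatives: X-a; non-recursive: b
Introduce X': X -> bX', X' -> -aX' | ε


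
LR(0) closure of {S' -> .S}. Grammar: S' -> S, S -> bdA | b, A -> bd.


Start: S' -> .S
For each item with dot before a nonterminal B, add B -> .γ for every B-production
Closure: [S' -> .S, S -> .bdA, S -> .b]


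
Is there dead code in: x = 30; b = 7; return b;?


x is assigned but never read
Dead: 'x = 30'


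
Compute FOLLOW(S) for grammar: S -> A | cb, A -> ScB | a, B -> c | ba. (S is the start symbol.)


$ ∈ FOLLOW(S). For each A -> αBβ: add FIRST(β)\{ε} to FOLLOW(B); if β nullable, add FOLLOW(A).
FOLLOW(S) = {$, c}


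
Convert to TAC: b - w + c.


Break into single-operator statements:
t1 = b - w
t2 = t1 + c


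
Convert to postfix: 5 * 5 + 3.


Left to right (same or higher precedence on left)
Postfix: 5 5 * 3 +


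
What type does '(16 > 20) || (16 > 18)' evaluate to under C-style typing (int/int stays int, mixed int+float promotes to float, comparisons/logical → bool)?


Operand types: bool || bool
Rule: logical operators take bool operands and yield bool
Result type: bool


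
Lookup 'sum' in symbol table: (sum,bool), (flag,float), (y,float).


Lookup 'sum' → type bool


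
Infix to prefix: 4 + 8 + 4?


left-to-right (same/higher precedence on left): tree is (+ (+ 4 8) 4)
Prefix: + + 4 8 4


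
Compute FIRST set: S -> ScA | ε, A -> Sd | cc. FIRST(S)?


Per alternative of S: FIRST(ScA) = {c}; FIRST(ε) = {ε}
FIRST(S) = {c, ε}


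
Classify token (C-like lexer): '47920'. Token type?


Pattern: digits only
Type: INTEGER_LITERAL


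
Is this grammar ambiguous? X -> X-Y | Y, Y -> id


precedence layered via separate nonterminal Y: deterministic
Unambiguous


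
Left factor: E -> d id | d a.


Common prefix: 'd'
Factored: E -> d E', E' -> id | a


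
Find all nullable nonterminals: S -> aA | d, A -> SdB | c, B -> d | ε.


A nonterminal is nullable iff some alternative derives ε (directly, or every symbol in it is nullable)
Nullable: {B}


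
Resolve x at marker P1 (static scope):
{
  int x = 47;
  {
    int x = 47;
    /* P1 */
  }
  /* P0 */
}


x declared in the same block as P1
x = 47


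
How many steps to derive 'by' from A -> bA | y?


Derivation: A => bA => by
Steps: 2


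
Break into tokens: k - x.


Scan left to right, longest-match per lexeme
Tokens: ID(k), OP(-), ID(x)


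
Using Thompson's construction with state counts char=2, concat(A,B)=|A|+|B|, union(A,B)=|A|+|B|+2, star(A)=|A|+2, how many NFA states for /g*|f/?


Syntax tree has 2 char leaf(s), 1 union(s), 1 star(s)
chars contribute 2×2 = 4; each union adds +2; each star adds +2
Total: 4 + 2 + 2 = 8 states


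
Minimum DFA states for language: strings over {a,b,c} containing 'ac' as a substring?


KMP-style automaton: 2 progress states + 1 absorbing accept = 3
Minimal DFA: 3 states


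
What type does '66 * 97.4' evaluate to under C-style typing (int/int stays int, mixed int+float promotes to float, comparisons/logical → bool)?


Operand types: int * float
Rule: mixed int/float promotes to float; int/int stays int
Result type: float


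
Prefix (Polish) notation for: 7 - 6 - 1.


left-to-right (same/higher precedence on left): tree is (- (- 7 6) 1)
Prefix: - - 7 6 1


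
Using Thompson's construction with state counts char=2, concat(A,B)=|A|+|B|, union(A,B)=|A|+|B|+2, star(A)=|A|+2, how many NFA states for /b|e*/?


Syntax tree has 2 char leaf(s), 1 union(s), 1 star(s)
chars contribute 2×2 = 4; each union adds +2; each star adds +2
Total: 4 + 2 + 2 = 8 states


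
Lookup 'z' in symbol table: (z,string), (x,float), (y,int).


Lookup 'z' → type string


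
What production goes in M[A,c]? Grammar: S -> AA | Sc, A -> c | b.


For [A, c]: 'c' ∈ FIRST(c)
Entry: A -> c


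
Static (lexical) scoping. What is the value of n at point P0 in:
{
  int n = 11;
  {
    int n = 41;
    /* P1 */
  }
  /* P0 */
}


n declared in the same block as P0
n = 11


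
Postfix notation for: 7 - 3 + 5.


Left to right (same or higher precedence on left)
Postfix: 7 3 - 5 +


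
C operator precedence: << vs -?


'-' is additive (level 9); '<<' is shift (level 8)
Higher level binds tighter
'-' has higher precedence than '<<'


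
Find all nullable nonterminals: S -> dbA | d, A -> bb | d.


A nonterminal is nullable iff some alternative derives ε (directly, or every symbol in it is nullable)
Nullable: {}


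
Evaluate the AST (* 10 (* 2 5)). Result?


Evaluate inner: (* 2 5) = 10
Evaluate root: (* 10 10) = 100
Result: 100


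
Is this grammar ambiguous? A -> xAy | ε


balanced x^n…y^n: each string has a unique parse
Unambiguous


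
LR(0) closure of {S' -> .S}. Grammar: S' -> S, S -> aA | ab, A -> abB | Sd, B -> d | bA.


Start: S' -> .S
For each item with dot before a nonterminal B, add B -> .γ for every B-production
Closure: [S' -> .S, S -> .aA, S -> .ab]


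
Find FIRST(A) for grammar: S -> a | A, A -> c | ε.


Per alternative of A: FIRST(c) = {c}; FIRST(ε) = {ε}
FIRST(A) = {c, ε}


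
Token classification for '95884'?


Pattern: digits only
Type: INTEGER_LITERAL


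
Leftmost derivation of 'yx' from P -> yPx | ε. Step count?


Derivation: P => yPx => yx
Steps: 2


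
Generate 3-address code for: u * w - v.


Break into single-operator statements:
t1 = u * w
t2 = t1 - v


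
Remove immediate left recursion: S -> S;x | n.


Left-recursive alternatives: S;x; non-recursive: n
Introduce S': S -> nS', S' -> ;xS' | ε


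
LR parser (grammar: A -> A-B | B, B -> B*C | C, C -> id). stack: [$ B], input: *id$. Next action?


shift '*' to continue B -> B*C
Action: shift


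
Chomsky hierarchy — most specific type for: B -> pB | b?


Right-linear: every RHS is a terminal or a terminal followed by one nonterminal
Classification: Type 3 (Regular)


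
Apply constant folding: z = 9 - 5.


9 - 5 = 4 at compile time
Optimized: z = 4


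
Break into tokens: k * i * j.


Scan left to right, longest-match per lexeme
Tokens: ID(k), OP(*), ID(i), OP(*), ID(j)


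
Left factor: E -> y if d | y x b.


Common prefix: 'y'
Factored: E -> y E', E' -> if d | x b


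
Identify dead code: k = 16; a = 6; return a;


k is assigned but never read
Dead: 'k = 16'


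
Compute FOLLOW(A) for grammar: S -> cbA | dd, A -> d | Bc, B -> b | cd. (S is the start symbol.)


$ ∈ FOLLOW(S). For each A -> αBβ: add FIRST(β)\{ε} to FOLLOW(B); if β nullable, add FOLLOW(A).
FOLLOW(A) = {$}


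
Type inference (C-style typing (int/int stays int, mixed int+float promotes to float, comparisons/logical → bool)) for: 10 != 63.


Operand types: int != int
Rule: comparison yields bool
Result type: bool


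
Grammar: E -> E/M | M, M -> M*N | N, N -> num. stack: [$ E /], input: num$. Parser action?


no handle ('E/' is not any RHS); shift 'num'
Action: shift


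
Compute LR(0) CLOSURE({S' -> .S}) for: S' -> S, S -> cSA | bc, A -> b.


Start: S' -> .S
For each item with dot before a nonterminal B, add B -> .γ for every B-production
Closure: [S' -> .S, S -> .cSA, S -> .bc]


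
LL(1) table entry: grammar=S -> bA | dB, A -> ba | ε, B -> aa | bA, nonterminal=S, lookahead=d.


For [S, d]: 'd' ∈ FIRST(dB)
Entry: S -> dB


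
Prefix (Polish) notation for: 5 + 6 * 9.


'*' binds tighter: tree is (+ 5 (* 6 9))
Prefix: + 5 * 6 9


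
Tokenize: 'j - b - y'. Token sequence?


Scan left to right, longest-match per lexeme
Tokens: ID(j), OP(-), ID(b), OP(-), ID(y)


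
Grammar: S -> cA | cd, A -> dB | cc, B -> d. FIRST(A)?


Per alternative of A: FIRST(dB) = {d}; FIRST(cc) = {c}
FIRST(A) = {c, d}


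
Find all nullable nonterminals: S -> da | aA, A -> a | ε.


A nonterminal is nullable iff some alternative derives ε (directly, or every symbol in it is nullable)
Nullable: {A}


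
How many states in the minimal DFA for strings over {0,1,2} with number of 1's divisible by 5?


Track (count of 1) mod 5: states 0..4, accept at 0
Minimal DFA: 5 states


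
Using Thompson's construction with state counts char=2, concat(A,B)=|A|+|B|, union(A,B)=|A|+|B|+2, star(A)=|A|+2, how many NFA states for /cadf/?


Syntax tree has 4 char leaf(s), 0 union(s), 0 star(s)
chars contribute 4×2 = 8; each union adds +2; each star adds +2
Total: 8 + 0 + 0 = 8 states


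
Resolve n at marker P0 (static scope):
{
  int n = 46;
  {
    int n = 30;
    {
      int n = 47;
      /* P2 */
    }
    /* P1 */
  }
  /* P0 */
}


n declared in the same block as P0
n = 46


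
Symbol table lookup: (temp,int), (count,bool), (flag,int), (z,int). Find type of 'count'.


Lookup 'count' → type bool


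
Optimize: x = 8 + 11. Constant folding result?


8 + 11 = 19 at compile time
Optimized: x = 19


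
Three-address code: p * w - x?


Break into single-operator statements:
t1 = p * w
t2 = t1 - x


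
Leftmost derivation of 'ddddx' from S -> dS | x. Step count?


Derivation: S => dS => ddS => dddS => ddddS => ddddx
Steps: 5


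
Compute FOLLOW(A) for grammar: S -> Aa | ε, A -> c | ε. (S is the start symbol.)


$ ∈ FOLLOW(S). For each A -> αBβ: add FIRST(β)\{ε} to FOLLOW(B); if β nullable, add FOLLOW(A).
FOLLOW(A) = {a}


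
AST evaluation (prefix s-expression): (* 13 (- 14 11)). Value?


Evaluate inner: (- 14 11) = 3
Evaluate root: (* 13 3) = 39
Result: 39


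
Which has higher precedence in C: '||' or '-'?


'-' is additive (level 9); '||' is logical OR (level 1)
Higher level binds tighter
'-' has higher precedence than '||'


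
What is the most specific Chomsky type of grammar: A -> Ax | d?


Left-linear: every RHS is a terminal or one nonterminal followed by a terminal
Classification: Type 3 (Regular)


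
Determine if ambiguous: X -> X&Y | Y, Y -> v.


precedence layered via separate nonterminal Y: deterministic
Unambiguous


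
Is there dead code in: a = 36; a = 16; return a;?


first assignment to a is overwritten before any read
Dead: 'a = 36'


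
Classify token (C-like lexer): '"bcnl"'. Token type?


Pattern: double-quoted sequence
Type: STRING_LITERAL


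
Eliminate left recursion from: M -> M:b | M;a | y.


Left-recursive alternatives: M:b, M;a; non-recursive: y
Introduce M': M -> yM', M' -> :bM' | ;aM' | ε


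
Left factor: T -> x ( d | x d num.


Common prefix: 'x'
Factored: T -> x T', T' -> ( d | d num


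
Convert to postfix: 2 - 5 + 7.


Left to right (same or higher precedence on left)
Postfix: 2 5 - 7 +


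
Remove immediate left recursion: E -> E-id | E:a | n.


Left-recursive alternatives: E-id, E:a; non-recursive: n
Introduce E': E -> nE', E' -> -idE' | :aE' | ε


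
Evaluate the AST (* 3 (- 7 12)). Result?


Evaluate inner: (- 7 12) = -5
Evaluate root: (* 3 -5) = -15
Result: -15


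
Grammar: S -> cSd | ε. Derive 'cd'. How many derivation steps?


Derivation: S => cSd => cd
Steps: 2


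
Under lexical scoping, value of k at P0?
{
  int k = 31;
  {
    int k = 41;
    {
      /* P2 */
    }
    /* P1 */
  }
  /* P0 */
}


k declared in the same block as P0
k = 31


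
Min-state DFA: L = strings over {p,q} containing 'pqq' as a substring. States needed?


KMP-style automaton: 3 progress states + 1 absorbing accept = 4
Minimal DFA: 4 states


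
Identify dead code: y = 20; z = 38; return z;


y is assigned but never read
Dead: 'y = 20'


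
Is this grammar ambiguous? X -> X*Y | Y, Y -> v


precedence layered via separate nonterminal Y: deterministic
Unambiguous


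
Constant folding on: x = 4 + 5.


4 + 5 = 9 at compile time
Optimized: x = 9


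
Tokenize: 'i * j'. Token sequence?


Scan left to right, longest-match per lexeme
Tokens: ID(i), OP(*), ID(j)


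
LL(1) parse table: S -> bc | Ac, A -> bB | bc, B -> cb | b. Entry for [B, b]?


For [B, b]: 'b' ∈ FIRST(b)
Entry: B -> b


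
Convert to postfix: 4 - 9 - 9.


Left to right (same or higher precedence on left)
Postfix: 4 9 - 9 -


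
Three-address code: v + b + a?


Break into single-operator statements:
t1 = v + b
t2 = t1 + a


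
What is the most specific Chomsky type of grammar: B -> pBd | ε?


Single nonterminal LHS, but p^n d^n is not regular
Classification: Type 2 (Context-Free)


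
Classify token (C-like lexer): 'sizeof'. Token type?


Pattern: reserved word
Type: KEYWORD


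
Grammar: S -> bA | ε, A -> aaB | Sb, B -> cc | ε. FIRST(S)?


Per alternative of S: FIRST(bA) = {b}; FIRST(ε) = {ε}
FIRST(S) = {b, ε}


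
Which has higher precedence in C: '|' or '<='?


'<=' is relational (level 7); '|' is bitwise OR (level 3)
Higher level binds tighter
'<=' has higher precedence than '|'


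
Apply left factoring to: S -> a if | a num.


Common prefix: 'a'
Factored: S -> a S', S' -> if | num


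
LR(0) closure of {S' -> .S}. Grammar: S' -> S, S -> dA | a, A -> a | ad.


Start: S' -> .S
For each item with dot before a nonterminal B, add B -> .γ for every B-production
Closure: [S' -> .S, S -> .dA, S -> .a]


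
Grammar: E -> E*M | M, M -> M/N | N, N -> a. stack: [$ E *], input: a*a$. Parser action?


no handle ('E*' is not any RHS); shift 'a'
Action: shift


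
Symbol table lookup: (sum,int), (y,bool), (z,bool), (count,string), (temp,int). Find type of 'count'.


Lookup 'count' → type string


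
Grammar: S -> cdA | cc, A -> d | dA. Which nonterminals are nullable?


A nonterminal is nullable iff some alternative derives ε (directly, or every symbol in it is nullable)
Nullable: {}


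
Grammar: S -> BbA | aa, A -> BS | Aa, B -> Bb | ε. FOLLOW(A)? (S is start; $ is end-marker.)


$ ∈ FOLLOW(S). For each A -> αBβ: add FIRST(β)\{ε} to FOLLOW(B); if β nullable, add FOLLOW(A).
FOLLOW(A) = {$, a}


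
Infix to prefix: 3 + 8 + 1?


left-to-right (same/higher precedence on left): tree is (+ (+ 3 8) 1)
Prefix: + + 3 8 1


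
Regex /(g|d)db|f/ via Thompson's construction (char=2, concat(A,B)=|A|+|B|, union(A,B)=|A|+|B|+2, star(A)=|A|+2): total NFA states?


Syntax tree has 5 char leaf(s), 2 union(s), 0 star(s)
chars contribute 5×2 = 10; each union adds +2; each star adds +2
Total: 10 + 4 + 0 = 14 states


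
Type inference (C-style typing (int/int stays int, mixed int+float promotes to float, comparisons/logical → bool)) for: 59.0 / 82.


Operand types: float / int
Rule: mixed int/float promotes to float; int/int stays int
Result type: float


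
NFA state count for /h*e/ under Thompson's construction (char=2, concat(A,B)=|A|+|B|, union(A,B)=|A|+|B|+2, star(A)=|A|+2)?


Syntax tree has 2 char leaf(s), 0 union(s), 1 star(s)
chars contribute 2×2 = 4; each union adds +2; each star adds +2
Total: 4 + 0 + 2 = 6 states


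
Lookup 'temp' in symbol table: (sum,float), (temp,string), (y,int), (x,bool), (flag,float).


Lookup 'temp' → type string


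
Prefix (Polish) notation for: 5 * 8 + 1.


left-to-right (same/higher precedence on left): tree is (+ (* 5 8) 1)
Prefix: + * 5 8 1


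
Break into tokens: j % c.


Scan left to right, longest-match per lexeme
Tokens: ID(j), OP(%), ID(c)


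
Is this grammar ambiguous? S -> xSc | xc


balanced x^n…c^n: each string has a unique parse
Unambiguous


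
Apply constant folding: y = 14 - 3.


14 - 3 = 11 at compile time
Optimized: y = 11


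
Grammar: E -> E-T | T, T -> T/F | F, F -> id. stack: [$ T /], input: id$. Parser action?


no handle; shift 'id'
Action: shift


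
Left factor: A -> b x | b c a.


Common prefix: 'b'
Factored: A -> b A', A' -> x | c a


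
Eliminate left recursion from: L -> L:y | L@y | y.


Left-recursive alternatives: L:y, L@y; non-recursive: y
Introduce L': L -> yL', L' -> :yL' | @yL' | ε


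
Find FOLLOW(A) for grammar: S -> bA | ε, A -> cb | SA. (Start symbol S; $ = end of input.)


$ ∈ FOLLOW(S). For each A -> αBβ: add FIRST(β)\{ε} to FOLLOW(B); if β nullable, add FOLLOW(A).
FOLLOW(A) = {$, b, c}


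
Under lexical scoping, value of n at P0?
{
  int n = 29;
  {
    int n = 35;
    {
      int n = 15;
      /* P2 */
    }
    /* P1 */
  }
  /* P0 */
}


n declared in the same block as P0
n = 29


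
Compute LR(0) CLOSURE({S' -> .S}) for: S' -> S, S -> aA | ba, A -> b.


Start: S' -> .S
For each item with dot before a nonterminal B, add B -> .γ for every B-production
Closure: [S' -> .S, S -> .aA, S -> .ba]


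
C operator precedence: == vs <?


'<' is relational (level 7); '==' is equality (level 6)
Higher level binds tighter
'<' has higher precedence than '=='


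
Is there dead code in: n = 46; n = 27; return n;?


first assignment to n is overwritten before any read
Dead: 'n = 46'


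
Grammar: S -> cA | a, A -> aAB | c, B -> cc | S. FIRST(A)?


Per alternative of A: FIRST(aAB) = {a}; FIRST(c) = {c}
FIRST(A) = {a, c}


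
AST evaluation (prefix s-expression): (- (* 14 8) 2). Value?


Evaluate inner: (* 14 8) = 112
Evaluate root: (- 112 2) = 110
Result: 110


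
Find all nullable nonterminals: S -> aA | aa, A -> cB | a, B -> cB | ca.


A nonterminal is nullable iff some alternative derives ε (directly, or every symbol in it is nullable)
Nullable: {}


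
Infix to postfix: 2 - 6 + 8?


Left to right (same or higher precedence on left)
Postfix: 2 6 - 8 +


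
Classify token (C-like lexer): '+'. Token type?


Pattern: operator symbol
Type: OPERATOR


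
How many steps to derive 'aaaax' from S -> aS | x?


Derivation: S => aS => aaS => aaaS => aaaaS => aaaax
Steps: 5


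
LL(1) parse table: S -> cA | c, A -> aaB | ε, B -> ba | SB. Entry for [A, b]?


For [A, b]: ε is nullable and 'b' ∈ FOLLOW(A)
Entry: A -> ε


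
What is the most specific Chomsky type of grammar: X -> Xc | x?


Left-linear: every RHS is a terminal or one nonterminal followed by a terminal
Classification: Type 3 (Regular)


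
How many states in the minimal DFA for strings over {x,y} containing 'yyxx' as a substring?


KMP-style automaton: 4 progress states + 1 absorbing accept = 5
Minimal DFA: 5 states


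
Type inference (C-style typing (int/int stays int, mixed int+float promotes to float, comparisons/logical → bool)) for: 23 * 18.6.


Operand types: int * float
Rule: mixed int/float promotes to float; int/int stays int
Result type: float


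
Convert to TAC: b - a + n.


Break into single-operator statements:
t1 = b - a
t2 = t1 + n


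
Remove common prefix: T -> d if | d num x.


Common prefix: 'd'
Factored: T -> d T', T' -> if | num x


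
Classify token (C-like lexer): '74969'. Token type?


Pattern: digits only
Type: INTEGER_LITERAL


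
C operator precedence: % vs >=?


'%' is multiplicative (level 10); '>=' is relational (level 7)
Higher level binds tighter
'%' has higher precedence than '>='


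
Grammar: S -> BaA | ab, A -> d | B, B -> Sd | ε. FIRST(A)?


Per alternative of A: FIRST(d) = {d}; FIRST(B) = {a, ε}
FIRST(A) = {a, d, ε}


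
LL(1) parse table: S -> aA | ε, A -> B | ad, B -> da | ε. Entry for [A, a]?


For [A, a]: 'a' ∈ FIRST(ad)
Entry: A -> ad


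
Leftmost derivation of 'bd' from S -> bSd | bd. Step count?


Derivation: S => bd
Steps: 1


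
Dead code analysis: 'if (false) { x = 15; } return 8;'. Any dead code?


condition is constant false, so the whole block is unreachable
Dead: 'if (false) { x = 15; }'


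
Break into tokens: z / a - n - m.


Scan left to right, longest-match per lexeme
Tokens: ID(z), OP(/), ID(a), OP(-), ID(n), OP(-), ID(m)


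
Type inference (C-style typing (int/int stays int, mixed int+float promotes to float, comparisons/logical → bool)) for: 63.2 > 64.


Operand types: float > int
Rule: comparison yields bool
Result type: bool


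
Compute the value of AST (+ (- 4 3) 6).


Evaluate inner: (- 4 3) = 1
Evaluate root: (+ 1 6) = 7
Result: 7


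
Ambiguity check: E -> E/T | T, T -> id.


precedence layered via separate nonterminal T: deterministic
Unambiguous


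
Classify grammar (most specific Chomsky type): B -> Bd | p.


Left-linear: every RHS is a terminal or one nonterminal followed by a terminal
Classification: Type 3 (Regular)


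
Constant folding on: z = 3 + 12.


3 + 12 = 15 at compile time
Optimized: z = 15


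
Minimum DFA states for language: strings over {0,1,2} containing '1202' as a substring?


KMP-style automaton: 4 progress states + 1 absorbing accept = 5
Minimal DFA: 5 states


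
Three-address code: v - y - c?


Break into single-operator statements:
t1 = v - y
t2 = t1 - c


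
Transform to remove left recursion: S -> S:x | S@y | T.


Left-recursive alternatives: S:x, S@y; non-recursive: T
Introduce S': S -> TS', S' -> :xS' | @yS' | ε


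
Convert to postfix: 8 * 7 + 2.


Left to right (same or higher precedence on left)
Postfix: 8 7 * 2 +


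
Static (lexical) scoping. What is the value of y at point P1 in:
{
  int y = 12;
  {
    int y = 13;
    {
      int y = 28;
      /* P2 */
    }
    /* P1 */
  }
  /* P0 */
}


y declared in the same block as P1
y = 13


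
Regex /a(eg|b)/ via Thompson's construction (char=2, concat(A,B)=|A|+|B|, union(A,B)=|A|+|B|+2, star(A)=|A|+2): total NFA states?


Syntax tree has 4 char leaf(s), 1 union(s), 0 star(s)
chars contribute 4×2 = 8; each union adds +2; each star adds +2
Total: 8 + 2 + 0 = 10 states


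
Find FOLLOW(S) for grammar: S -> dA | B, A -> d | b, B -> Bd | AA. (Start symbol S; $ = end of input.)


$ ∈ FOLLOW(S). For each A -> αBβ: add FIRST(β)\{ε} to FOLLOW(B); if β nullable, add FOLLOW(A).
FOLLOW(S) = {$}
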